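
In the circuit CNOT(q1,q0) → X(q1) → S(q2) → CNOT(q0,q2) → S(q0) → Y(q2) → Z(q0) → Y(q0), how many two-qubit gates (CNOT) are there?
2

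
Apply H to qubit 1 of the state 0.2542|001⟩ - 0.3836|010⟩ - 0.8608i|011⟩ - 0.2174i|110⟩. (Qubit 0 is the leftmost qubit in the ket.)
-0.2712|000⟩ + (0.1797 - 0.6087i)|001⟩ + 0.2712|010⟩ + (0.1797 + 0.6087i)|011⟩ - 0.1537i|100⟩ + 0.1537i|110⟩

H on qubit 1 mixes each pair of kets that differ only in qubit 1: amplitudes (a, b) of (|…0…⟩, |…1…⟩) become ((a + b)/√2, (a − b)/√2). Kets absent from the input have amplitude 0.
(|000⟩, |010⟩): (a, b) = (0, -0.3836) → (-0.2712, 0.2712)
(|001⟩, |011⟩): (a, b) = (0.2542, -0.8608i) → ((0.1797 - 0.6087i), (0.1797 + 0.6087i))
(|100⟩, |110⟩): (a, b) = (0, -0.2174i) → (-0.1537i, 0.1537i)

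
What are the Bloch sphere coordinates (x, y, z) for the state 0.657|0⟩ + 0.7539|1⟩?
(0.9906, 0, -0.1367)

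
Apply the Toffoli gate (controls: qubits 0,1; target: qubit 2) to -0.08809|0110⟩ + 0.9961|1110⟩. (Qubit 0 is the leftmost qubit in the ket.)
-0.08809|0110⟩ + 0.9961|1100⟩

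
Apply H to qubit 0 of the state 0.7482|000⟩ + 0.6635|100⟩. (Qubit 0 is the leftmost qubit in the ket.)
0.9982|000⟩ + 0.05989|100⟩

H on qubit 0 mixes each pair of kets that differ only in qubit 0: amplitudes (a, b) of (|…0…⟩, |…1…⟩) become ((a + b)/√2, (a − b)/√2). Kets absent from the input have amplitude 0.
(|000⟩, |100⟩): (a, b) = (0.7482, 0.6635) → (0.9982, 0.05989)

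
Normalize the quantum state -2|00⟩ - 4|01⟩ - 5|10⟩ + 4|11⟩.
-0.2561|00⟩ - 0.5121|01⟩ - 0.6402|10⟩ + 0.5121|11⟩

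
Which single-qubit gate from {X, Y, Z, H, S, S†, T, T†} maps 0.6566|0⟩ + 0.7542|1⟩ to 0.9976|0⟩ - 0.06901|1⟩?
H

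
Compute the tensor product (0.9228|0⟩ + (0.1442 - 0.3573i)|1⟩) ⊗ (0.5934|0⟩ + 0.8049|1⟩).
0.5476|00⟩ + 0.7428|01⟩ + (0.08557 - 0.212i)|10⟩ + (0.1161 - 0.2876i)|11⟩

amp(|b₁b₂…⟩) = product of the factor amplitudes for bits b₁, b₂, …; only kets whose every factor amplitude is nonzero survive.
|00⟩: (0.9228)(0.5934) = 0.5476
|01⟩: (0.9228)(0.8049) = 0.7428
|10⟩: (0.1442 - 0.3573i)(0.5934) = (0.08557 - 0.212i)
|11⟩: (0.1442 - 0.3573i)(0.8049) = (0.1161 - 0.2876i)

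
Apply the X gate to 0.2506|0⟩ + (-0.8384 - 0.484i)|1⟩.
(-0.8384 - 0.484i)|0⟩ + 0.2506|1⟩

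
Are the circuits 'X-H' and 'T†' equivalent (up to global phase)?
No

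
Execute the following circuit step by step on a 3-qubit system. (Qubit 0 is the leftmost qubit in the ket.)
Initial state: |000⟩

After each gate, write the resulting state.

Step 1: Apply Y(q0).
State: i|100⟩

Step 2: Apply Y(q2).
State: -|101⟩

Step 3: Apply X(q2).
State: -|100⟩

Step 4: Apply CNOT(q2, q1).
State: -|100⟩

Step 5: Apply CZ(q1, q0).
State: -|100⟩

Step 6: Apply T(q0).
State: (-1/√2 - (1/√2)i)|100⟩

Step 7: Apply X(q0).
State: (-1/√2 - (1/√2)i)|000⟩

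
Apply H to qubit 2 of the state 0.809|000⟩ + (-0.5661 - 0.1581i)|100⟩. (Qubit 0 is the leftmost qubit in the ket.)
0.572|000⟩ + 0.572|001⟩ + (-0.4003 - 0.1118i)|100⟩ + (-0.4003 - 0.1118i)|101⟩

H on qubit 2 mixes each pair of kets that differ only in qubit 2: amplitudes (a, b) of (|…0…⟩, |…1…⟩) become ((a + b)/√2, (a − b)/√2). Kets absent from the input have amplitude 0.
(|000⟩, |001⟩): (a, b) = (0.809, 0) → (0.572, 0.572)
(|100⟩, |101⟩): (a, b) = ((-0.5661 - 0.1581i), 0) → ((-0.4003 - 0.1118i), (-0.4003 - 0.1118i))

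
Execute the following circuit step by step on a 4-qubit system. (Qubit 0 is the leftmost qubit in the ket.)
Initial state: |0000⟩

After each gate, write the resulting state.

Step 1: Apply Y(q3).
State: i|0001⟩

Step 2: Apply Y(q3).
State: |0000⟩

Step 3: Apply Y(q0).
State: i|1000⟩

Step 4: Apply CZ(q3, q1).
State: i|1000⟩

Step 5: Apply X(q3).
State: i|1001⟩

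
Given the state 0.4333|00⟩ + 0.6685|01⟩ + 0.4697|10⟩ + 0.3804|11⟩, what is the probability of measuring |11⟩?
0.1447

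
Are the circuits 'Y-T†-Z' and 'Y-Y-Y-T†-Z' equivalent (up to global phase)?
Yes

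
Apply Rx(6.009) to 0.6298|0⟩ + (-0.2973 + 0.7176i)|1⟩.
(-0.5258 + 0.04063i)|0⟩ + (0.2945 - 0.7969i)|1⟩

Rx(6.009) = [[cos(θ/2), −i·sin(θ/2)], [−i·sin(θ/2), cos(θ/2)]]; θ = 6.009, cos(θ/2) ≈ -0.990618, sin(θ/2) ≈ 0.136664.
With a = amp(|0⟩) = 0.6298 and b = amp(|1⟩) = (-0.2973 + 0.7176i):
new amp(|0⟩) = (-0.990618)·a + (-0.136664i)·b = (-0.5258 + 0.04063i)
new amp(|1⟩) = (-0.136664i)·a + (-0.990618)·b = (0.2945 - 0.7969i)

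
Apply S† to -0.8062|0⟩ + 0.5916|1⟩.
-0.8062|0⟩ - 0.5916i|1⟩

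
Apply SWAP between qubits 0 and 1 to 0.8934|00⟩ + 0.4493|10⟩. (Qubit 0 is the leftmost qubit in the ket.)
0.8934|00⟩ + 0.4493|01⟩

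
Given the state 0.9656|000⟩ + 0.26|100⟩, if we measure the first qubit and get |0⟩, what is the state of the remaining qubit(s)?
|00⟩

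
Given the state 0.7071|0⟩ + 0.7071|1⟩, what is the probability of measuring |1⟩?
0.5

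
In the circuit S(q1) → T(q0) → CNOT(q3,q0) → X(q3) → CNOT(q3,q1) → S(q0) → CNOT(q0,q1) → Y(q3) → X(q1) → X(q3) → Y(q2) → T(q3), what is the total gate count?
12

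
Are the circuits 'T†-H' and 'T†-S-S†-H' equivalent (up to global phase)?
Yes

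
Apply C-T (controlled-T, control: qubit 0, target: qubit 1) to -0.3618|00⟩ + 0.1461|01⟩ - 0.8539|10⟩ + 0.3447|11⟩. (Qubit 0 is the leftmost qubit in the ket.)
-0.3618|00⟩ + 0.1461|01⟩ - 0.8539|10⟩ + (0.2437 + 0.2437i)|11⟩

C-T leaves the control-|0⟩ kets |00⟩, |01⟩ unchanged and applies T to qubit 1 on the control-|1⟩ pair (|10⟩, |11⟩).
T = [[1, 0], [0, (1/√2 + (1/√2)i)]].
With a = amp(|10⟩) = -0.8539 and b = amp(|11⟩) = 0.3447:
new amp(|10⟩) = (1)·a = -0.8539
new amp(|11⟩) = (1/√2 + (1/√2)i)·b = (0.2437 + 0.2437i)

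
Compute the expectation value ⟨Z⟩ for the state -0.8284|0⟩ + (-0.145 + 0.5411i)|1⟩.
0.3724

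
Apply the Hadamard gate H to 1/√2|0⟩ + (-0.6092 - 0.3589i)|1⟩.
(0.06923 - 0.2538i)|0⟩ + (0.9308 + 0.2538i)|1⟩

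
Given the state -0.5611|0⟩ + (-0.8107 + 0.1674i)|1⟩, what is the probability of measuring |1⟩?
0.6853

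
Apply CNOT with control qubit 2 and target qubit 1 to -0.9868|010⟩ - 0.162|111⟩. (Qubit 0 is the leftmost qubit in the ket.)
-0.9868|010⟩ - 0.162|101⟩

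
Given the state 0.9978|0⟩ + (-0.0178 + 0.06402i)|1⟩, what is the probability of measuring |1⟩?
0.004415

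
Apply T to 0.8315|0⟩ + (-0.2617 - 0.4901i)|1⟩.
0.8315|0⟩ + (0.1615 - 0.5316i)|1⟩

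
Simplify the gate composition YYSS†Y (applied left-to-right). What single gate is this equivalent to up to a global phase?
Y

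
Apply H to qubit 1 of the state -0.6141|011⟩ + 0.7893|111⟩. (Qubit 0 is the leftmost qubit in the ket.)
-0.4342|001⟩ + 0.4342|011⟩ + 0.5581|101⟩ - 0.5581|111⟩

H on qubit 1 mixes each pair of kets that differ only in qubit 1: amplitudes (a, b) of (|…0…⟩, |…1…⟩) become ((a + b)/√2, (a − b)/√2). Kets absent from the input have amplitude 0.
(|001⟩, |011⟩): (a, b) = (0, -0.6141) → (-0.4342, 0.4342)
(|101⟩, |111⟩): (a, b) = (0, 0.7893) → (0.5581, -0.5581)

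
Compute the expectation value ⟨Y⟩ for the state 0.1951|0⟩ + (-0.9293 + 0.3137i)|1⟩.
0.1224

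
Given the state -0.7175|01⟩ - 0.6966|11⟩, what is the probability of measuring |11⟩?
0.4853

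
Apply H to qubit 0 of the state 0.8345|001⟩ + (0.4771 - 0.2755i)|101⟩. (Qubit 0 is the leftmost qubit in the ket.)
(0.9274 - 0.1948i)|001⟩ + (0.2527 + 0.1948i)|101⟩

H on qubit 0 mixes each pair of kets that differ only in qubit 0: amplitudes (a, b) of (|…0…⟩, |…1…⟩) become ((a + b)/√2, (a − b)/√2). Kets absent from the input have amplitude 0.
(|001⟩, |101⟩): (a, b) = (0.8345, (0.4771 - 0.2755i)) → ((0.9274 - 0.1948i), (0.2527 + 0.1948i))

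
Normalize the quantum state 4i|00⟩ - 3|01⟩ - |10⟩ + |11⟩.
0.7698i|00⟩ - 1/√3|01⟩ - 0.1925|10⟩ + 0.1925|11⟩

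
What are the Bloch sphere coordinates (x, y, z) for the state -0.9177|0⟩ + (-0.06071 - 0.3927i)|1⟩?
(0.1114, 0.7208, 0.6843)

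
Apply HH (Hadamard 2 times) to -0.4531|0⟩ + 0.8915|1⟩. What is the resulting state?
-0.4531|0⟩ + 0.8915|1⟩

H² = I, so an even number of Hadamards cancels: H^2 = I and the state is unchanged.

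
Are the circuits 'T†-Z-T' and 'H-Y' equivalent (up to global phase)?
No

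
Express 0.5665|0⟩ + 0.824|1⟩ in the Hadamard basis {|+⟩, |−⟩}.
0.9832|+⟩ - 0.1821|−⟩

With |ψ⟩ = α|0⟩ + β|1⟩, the Hadamard-basis coefficients are ⟨+|ψ⟩ = (α + β)/√2 and ⟨−|ψ⟩ = (α − β)/√2.
Here α = 0.5665, β = 0.824: (α + β)/√2 = 0.9832, (α − β)/√2 = -0.1821.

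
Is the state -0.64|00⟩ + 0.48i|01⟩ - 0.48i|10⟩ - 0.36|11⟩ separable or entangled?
Separable

Writing the state as a|00⟩ + b|01⟩ + c|10⟩ + d|11⟩, it is a product state iff ad − bc = 0.
Here (a, b, c, d) = (-0.64, 0.48i, -0.48i, -0.36): ad − bc = (-0.64)(-0.36) − (0.48i)(-0.48i) = 0, so the state is separable.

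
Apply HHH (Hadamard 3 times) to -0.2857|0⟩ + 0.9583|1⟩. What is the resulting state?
0.4756|0⟩ - 0.8796|1⟩

H² = I, so H^3 = H: a single Hadamard. With (a, b) = (-0.2857, 0.9583), H gives ((a + b)/√2, (a − b)/√2) = (0.4756, -0.8796).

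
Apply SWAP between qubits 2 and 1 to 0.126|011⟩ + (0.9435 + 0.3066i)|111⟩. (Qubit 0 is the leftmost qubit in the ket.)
0.126|011⟩ + (0.9435 + 0.3066i)|111⟩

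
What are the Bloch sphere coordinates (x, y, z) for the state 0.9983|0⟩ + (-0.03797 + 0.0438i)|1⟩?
(-0.07581, 0.08745, 0.9932)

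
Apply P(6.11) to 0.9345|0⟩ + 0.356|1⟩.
0.9345|0⟩ + (0.3507 - 0.06135i)|1⟩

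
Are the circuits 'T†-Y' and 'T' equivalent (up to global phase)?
No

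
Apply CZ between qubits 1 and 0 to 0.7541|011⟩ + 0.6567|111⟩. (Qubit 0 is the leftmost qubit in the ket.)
0.7541|011⟩ - 0.6567|111⟩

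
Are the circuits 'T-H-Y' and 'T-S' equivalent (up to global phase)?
No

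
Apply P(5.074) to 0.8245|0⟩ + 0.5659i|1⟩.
0.8245|0⟩ + (0.5293 + 0.2002i)|1⟩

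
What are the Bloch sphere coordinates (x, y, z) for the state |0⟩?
(0, 0, 1)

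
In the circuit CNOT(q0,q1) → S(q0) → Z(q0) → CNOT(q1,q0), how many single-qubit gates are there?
2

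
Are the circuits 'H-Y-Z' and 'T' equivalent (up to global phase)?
No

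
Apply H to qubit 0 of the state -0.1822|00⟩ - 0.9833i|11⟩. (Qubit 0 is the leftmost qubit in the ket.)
-0.1288|00⟩ - 0.6953i|01⟩ - 0.1288|10⟩ + 0.6953i|11⟩

H on qubit 0 mixes each pair of kets that differ only in qubit 0: amplitudes (a, b) of (|…0…⟩, |…1…⟩) become ((a + b)/√2, (a − b)/√2). Kets absent from the input have amplitude 0.
(|00⟩, |10⟩): (a, b) = (-0.1822, 0) → (-0.1288, -0.1288)
(|01⟩, |11⟩): (a, b) = (0, -0.9833i) → (-0.6953i, 0.6953i)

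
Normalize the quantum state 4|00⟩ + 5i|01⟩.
0.6247|00⟩ + 0.7809i|01⟩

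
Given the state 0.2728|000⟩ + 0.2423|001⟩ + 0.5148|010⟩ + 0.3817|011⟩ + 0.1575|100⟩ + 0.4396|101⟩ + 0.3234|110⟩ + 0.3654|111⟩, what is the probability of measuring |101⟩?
0.1932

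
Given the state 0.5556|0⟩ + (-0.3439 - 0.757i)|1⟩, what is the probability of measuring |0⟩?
0.3087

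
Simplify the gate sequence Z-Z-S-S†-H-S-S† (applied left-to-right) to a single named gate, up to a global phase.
H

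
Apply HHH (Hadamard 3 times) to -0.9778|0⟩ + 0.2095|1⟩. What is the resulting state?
-0.5433|0⟩ - 0.8395|1⟩

H² = I, so H^3 = H: a single Hadamard. With (a, b) = (-0.9778, 0.2095), H gives ((a + b)/√2, (a − b)/√2) = (-0.5433, -0.8395).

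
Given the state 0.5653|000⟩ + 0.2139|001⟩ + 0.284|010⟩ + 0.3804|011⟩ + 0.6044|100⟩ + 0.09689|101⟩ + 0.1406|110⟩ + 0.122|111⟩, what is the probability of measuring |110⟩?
0.01977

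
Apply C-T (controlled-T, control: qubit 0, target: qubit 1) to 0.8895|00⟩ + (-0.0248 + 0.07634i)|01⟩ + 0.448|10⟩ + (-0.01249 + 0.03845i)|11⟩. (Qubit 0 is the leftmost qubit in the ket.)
0.8895|00⟩ + (-0.0248 + 0.07634i)|01⟩ + 0.448|10⟩ + (-0.03602 + 0.01836i)|11⟩

C-T leaves the control-|0⟩ kets |00⟩, |01⟩ unchanged and applies T to qubit 1 on the control-|1⟩ pair (|10⟩, |11⟩).
T = [[1, 0], [0, (1/√2 + (1/√2)i)]].
With a = amp(|10⟩) = 0.448 and b = amp(|11⟩) = (-0.01249 + 0.03845i):
new amp(|10⟩) = (1)·a = 0.448
new amp(|11⟩) = (1/√2 + (1/√2)i)·b = (-0.03602 + 0.01836i)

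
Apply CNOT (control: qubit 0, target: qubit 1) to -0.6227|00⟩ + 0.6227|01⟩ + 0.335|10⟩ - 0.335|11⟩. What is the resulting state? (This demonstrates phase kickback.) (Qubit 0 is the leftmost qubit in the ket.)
-0.6227|00⟩ + 0.6227|01⟩ - 0.335|10⟩ + 0.335|11⟩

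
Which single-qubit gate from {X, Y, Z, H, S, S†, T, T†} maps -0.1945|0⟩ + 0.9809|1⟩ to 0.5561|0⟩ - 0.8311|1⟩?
H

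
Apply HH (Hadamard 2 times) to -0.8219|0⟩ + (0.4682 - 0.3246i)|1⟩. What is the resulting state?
-0.8219|0⟩ + (0.4682 - 0.3246i)|1⟩

H² = I, so an even number of Hadamards cancels: H^2 = I and the state is unchanged.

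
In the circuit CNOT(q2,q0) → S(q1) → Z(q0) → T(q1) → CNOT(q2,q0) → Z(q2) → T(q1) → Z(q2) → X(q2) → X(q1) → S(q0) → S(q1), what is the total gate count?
12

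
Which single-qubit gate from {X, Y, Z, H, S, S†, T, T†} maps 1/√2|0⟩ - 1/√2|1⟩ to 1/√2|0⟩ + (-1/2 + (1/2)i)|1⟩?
T†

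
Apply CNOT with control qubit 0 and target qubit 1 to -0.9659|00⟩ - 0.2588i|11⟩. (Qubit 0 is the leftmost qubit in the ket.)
-0.9659|00⟩ - 0.2588i|10⟩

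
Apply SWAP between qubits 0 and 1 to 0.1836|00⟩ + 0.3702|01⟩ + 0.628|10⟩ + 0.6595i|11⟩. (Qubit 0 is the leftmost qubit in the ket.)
0.1836|00⟩ + 0.628|01⟩ + 0.3702|10⟩ + 0.6595i|11⟩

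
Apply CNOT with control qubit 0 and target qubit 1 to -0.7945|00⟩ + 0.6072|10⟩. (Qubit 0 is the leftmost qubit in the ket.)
-0.7945|00⟩ + 0.6072|11⟩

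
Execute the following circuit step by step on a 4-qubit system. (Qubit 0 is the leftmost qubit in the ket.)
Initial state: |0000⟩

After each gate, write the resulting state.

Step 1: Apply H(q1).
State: 1/√2|0000⟩ + 1/√2|0100⟩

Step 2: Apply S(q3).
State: 1/√2|0000⟩ + 1/√2|0100⟩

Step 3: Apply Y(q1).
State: -(1/√2)i|0000⟩ + (1/√2)i|0100⟩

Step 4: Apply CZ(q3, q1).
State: -(1/√2)i|0000⟩ + (1/√2)i|0100⟩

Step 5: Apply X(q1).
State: (1/√2)i|0000⟩ - (1/√2)i|0100⟩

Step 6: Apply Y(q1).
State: -1/√2|0000⟩ - 1/√2|0100⟩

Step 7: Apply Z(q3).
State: -1/√2|0000⟩ - 1/√2|0100⟩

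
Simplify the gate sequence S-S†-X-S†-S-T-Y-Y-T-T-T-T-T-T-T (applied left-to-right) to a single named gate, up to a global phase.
X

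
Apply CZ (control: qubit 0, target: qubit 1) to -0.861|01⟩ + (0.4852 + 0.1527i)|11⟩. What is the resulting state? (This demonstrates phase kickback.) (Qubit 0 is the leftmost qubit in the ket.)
-0.861|01⟩ + (-0.4852 - 0.1527i)|11⟩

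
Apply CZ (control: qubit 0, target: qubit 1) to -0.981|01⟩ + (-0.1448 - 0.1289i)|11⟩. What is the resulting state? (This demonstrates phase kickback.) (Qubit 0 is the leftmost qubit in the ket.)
-0.981|01⟩ + (0.1448 + 0.1289i)|11⟩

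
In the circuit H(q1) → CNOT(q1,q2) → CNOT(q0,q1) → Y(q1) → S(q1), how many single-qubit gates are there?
3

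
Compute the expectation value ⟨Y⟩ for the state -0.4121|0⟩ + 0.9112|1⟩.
0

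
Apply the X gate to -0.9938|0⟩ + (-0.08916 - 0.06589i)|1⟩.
(-0.08916 - 0.06589i)|0⟩ - 0.9938|1⟩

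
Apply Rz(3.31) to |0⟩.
(-0.0841 - 0.9965i)|0⟩

Rz(3.31) = [[e^(−iθ/2), 0], [0, e^(iθ/2)]] with e^(±iθ/2) = cos(θ/2) ± i·sin(θ/2); θ = 3.31, cos(θ/2) ≈ -0.0841042, sin(θ/2) ≈ 0.996457.
With a = amp(|0⟩) = 1 and b = amp(|1⟩) = 0:
new amp(|0⟩) = (-0.0841042 - 0.996457i)·a = (-0.0841 - 0.9965i)
new amp(|1⟩) = (-0.0841042 + 0.996457i)·b = 0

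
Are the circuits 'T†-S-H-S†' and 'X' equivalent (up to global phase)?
No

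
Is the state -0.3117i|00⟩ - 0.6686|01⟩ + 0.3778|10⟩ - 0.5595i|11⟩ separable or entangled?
Entangled

Writing the state as a|00⟩ + b|01⟩ + c|10⟩ + d|11⟩, it is a product state iff ad − bc = 0.
Here (a, b, c, d) = (-0.3117i, -0.6686, 0.3778, -0.5595i): ad − bc = (-0.3117i)(-0.5595i) − (-0.6686)(0.3778) = 0.0782 ≠ 0, so the state is entangled.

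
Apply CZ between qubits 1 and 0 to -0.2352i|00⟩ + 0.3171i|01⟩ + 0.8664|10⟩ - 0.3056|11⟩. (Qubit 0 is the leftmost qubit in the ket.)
-0.2352i|00⟩ + 0.3171i|01⟩ + 0.8664|10⟩ + 0.3056|11⟩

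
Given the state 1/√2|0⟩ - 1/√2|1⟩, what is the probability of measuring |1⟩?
1/2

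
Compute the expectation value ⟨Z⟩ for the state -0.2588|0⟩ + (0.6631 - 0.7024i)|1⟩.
-0.8661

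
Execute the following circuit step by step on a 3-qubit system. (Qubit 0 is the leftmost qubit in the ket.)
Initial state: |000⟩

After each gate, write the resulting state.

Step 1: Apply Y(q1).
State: i|010⟩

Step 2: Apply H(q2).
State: (1/√2)i|010⟩ + (1/√2)i|011⟩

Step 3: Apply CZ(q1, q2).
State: (1/√2)i|010⟩ - (1/√2)i|011⟩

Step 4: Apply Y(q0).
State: -1/√2|110⟩ + 1/√2|111⟩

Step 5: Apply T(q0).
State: (-1/2 - (1/2)i)|110⟩ + (1/2 + (1/2)i)|111⟩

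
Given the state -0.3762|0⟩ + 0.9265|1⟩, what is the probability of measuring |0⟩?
0.1415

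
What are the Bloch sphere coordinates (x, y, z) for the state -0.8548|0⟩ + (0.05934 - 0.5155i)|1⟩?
(-0.1014, 0.8813, 0.4614)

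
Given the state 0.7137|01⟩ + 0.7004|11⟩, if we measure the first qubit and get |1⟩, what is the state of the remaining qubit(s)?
|1⟩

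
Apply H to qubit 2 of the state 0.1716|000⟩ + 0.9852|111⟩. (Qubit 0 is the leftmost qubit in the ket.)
0.1213|000⟩ + 0.1213|001⟩ + 0.6966|110⟩ - 0.6966|111⟩

H on qubit 2 mixes each pair of kets that differ only in qubit 2: amplitudes (a, b) of (|…0…⟩, |…1…⟩) become ((a + b)/√2, (a − b)/√2). Kets absent from the input have amplitude 0.
(|000⟩, |001⟩): (a, b) = (0.1716, 0) → (0.1213, 0.1213)
(|110⟩, |111⟩): (a, b) = (0, 0.9852) → (0.6966, -0.6966)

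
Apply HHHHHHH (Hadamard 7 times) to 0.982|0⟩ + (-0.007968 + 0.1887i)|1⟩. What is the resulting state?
(0.6887 + 0.1334i)|0⟩ + (0.7 - 0.1334i)|1⟩

H² = I, so H^7 = H: a single Hadamard. With (a, b) = (0.982, (-0.007968 + 0.1887i)), H gives ((a + b)/√2, (a − b)/√2) = ((0.6887 + 0.1334i), (0.7 - 0.1334i)).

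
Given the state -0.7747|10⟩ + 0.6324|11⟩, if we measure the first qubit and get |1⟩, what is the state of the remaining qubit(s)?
-0.7747|0⟩ + 0.6324|1⟩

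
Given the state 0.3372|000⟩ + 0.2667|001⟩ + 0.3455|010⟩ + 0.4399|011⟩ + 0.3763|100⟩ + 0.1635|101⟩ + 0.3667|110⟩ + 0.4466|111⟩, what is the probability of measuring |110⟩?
0.1345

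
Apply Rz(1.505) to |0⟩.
(0.73 - 0.6835i)|0⟩

Rz(1.505) = [[e^(−iθ/2), 0], [0, e^(iθ/2)]] with e^(±iθ/2) = cos(θ/2) ± i·sin(θ/2); θ = 1.505, cos(θ/2) ≈ 0.729982, sin(θ/2) ≈ 0.683466.
With a = amp(|0⟩) = 1 and b = amp(|1⟩) = 0:
new amp(|0⟩) = (0.729982 - 0.683466i)·a = (0.73 - 0.6835i)
new amp(|1⟩) = (0.729982 + 0.683466i)·b = 0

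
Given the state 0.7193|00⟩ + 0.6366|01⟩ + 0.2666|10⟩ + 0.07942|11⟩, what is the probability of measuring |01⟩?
0.4053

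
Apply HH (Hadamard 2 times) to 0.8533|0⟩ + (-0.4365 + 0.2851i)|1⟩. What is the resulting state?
0.8533|0⟩ + (-0.4365 + 0.2851i)|1⟩

H² = I, so an even number of Hadamards cancels: H^2 = I and the state is unchanged.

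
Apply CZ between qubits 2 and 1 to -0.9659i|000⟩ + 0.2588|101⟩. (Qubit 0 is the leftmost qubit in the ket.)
-0.9659i|000⟩ + 0.2588|101⟩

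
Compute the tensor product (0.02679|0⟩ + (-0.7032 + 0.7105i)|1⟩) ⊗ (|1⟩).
0.02679|01⟩ + (-0.7032 + 0.7105i)|11⟩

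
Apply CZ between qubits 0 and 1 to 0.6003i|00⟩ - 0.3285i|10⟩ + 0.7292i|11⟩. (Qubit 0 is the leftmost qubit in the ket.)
0.6003i|00⟩ - 0.3285i|10⟩ - 0.7292i|11⟩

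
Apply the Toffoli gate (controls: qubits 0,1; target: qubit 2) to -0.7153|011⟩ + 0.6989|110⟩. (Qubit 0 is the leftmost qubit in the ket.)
-0.7153|011⟩ + 0.6989|111⟩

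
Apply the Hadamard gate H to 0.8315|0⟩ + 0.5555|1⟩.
0.9808|0⟩ + 0.1952|1⟩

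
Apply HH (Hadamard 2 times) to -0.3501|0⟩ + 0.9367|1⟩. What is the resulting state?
-0.3501|0⟩ + 0.9367|1⟩

H² = I, so an even number of Hadamards cancels: H^2 = I and the state is unchanged.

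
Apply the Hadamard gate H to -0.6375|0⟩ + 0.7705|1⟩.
0.09405|0⟩ - 0.9956|1⟩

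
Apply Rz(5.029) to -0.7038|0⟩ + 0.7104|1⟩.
(0.5699 + 0.413i)|0⟩ + (-0.5752 + 0.4169i)|1⟩

Rz(5.029) = [[e^(−iθ/2), 0], [0, e^(iθ/2)]] with e^(±iθ/2) = cos(θ/2) ± i·sin(θ/2); θ = 5.029, cos(θ/2) ≈ -0.809737, sin(θ/2) ≈ 0.586793.
With a = amp(|0⟩) = -0.7038 and b = amp(|1⟩) = 0.7104:
new amp(|0⟩) = (-0.809737 - 0.586793i)·a = (0.5699 + 0.413i)
new amp(|1⟩) = (-0.809737 + 0.586793i)·b = (-0.5752 + 0.4169i)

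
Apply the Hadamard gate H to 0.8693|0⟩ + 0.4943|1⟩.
0.9642|0⟩ + 0.2652|1⟩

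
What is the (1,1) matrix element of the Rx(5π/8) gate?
0.5556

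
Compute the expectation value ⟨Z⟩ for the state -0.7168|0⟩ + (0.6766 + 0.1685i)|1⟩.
0.02762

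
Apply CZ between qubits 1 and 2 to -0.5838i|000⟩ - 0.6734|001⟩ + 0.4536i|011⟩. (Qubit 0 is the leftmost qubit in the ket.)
-0.5838i|000⟩ - 0.6734|001⟩ - 0.4536i|011⟩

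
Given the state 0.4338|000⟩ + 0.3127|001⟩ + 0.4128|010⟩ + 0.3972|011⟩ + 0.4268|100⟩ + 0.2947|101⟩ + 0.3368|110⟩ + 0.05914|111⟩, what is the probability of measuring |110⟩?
0.1134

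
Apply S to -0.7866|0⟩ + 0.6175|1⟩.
-0.7866|0⟩ + 0.6175i|1⟩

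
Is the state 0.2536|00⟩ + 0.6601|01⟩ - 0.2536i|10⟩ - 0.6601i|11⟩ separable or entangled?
Separable

Writing the state as a|00⟩ + b|01⟩ + c|10⟩ + d|11⟩, it is a product state iff ad − bc = 0.
Here (a, b, c, d) = (0.2536, 0.6601, -0.2536i, -0.6601i): ad − bc = (0.2536)(-0.6601i) − (0.6601)(-0.2536i) = 0, so the state is separable.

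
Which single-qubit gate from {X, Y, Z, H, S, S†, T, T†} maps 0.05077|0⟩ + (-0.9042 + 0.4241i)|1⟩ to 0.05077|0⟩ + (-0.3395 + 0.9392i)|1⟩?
T†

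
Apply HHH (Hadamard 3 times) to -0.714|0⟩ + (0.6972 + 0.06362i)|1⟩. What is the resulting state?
(-0.01188 + 0.04499i)|0⟩ + (-0.9979 - 0.04499i)|1⟩

H² = I, so H^3 = H: a single Hadamard. With (a, b) = (-0.714, (0.6972 + 0.06362i)), H gives ((a + b)/√2, (a − b)/√2) = ((-0.01188 + 0.04499i), (-0.9979 - 0.04499i)).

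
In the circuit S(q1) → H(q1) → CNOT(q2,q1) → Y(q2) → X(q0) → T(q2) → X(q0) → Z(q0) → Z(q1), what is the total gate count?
9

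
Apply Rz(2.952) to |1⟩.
(0.09465 + 0.9955i)|1⟩

Rz(2.952) = [[e^(−iθ/2), 0], [0, e^(iθ/2)]] with e^(±iθ/2) = cos(θ/2) ± i·sin(θ/2); θ = 2.952, cos(θ/2) ≈ 0.0946544, sin(θ/2) ≈ 0.99551.
With a = amp(|0⟩) = 0 and b = amp(|1⟩) = 1:
new amp(|0⟩) = (0.0946544 - 0.99551i)·a = 0
new amp(|1⟩) = (0.0946544 + 0.99551i)·b = (0.09465 + 0.9955i)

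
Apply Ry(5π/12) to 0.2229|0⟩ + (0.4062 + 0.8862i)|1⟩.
(-0.07044 - 0.5395i)|0⟩ + (0.458 + 0.7031i)|1⟩

Ry(5π/12) = [[cos(θ/2), −sin(θ/2)], [sin(θ/2), cos(θ/2)]]; θ = 5π/12, cos(θ/2) ≈ 0.793353, sin(θ/2) ≈ 0.608761.
With a = amp(|0⟩) = 0.2229 and b = amp(|1⟩) = (0.4062 + 0.8862i):
new amp(|0⟩) = (0.793353)·a + (-0.608761)·b = (-0.07044 - 0.5395i)
new amp(|1⟩) = (0.608761)·a + (0.793353)·b = (0.458 + 0.7031i)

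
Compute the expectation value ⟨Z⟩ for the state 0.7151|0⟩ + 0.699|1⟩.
0.02277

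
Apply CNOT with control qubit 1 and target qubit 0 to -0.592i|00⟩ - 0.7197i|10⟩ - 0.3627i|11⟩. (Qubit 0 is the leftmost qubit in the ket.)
-0.592i|00⟩ - 0.3627i|01⟩ - 0.7197i|10⟩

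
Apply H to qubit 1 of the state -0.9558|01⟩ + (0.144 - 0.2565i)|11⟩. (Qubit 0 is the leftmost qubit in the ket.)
-0.6759|00⟩ + 0.6759|01⟩ + (0.1018 - 0.1814i)|10⟩ + (-0.1018 + 0.1814i)|11⟩

H on qubit 1 mixes each pair of kets that differ only in qubit 1: amplitudes (a, b) of (|…0…⟩, |…1…⟩) become ((a + b)/√2, (a − b)/√2). Kets absent from the input have amplitude 0.
(|00⟩, |01⟩): (a, b) = (0, -0.9558) → (-0.6759, 0.6759)
(|10⟩, |11⟩): (a, b) = (0, (0.144 - 0.2565i)) → ((0.1018 - 0.1814i), (-0.1018 + 0.1814i))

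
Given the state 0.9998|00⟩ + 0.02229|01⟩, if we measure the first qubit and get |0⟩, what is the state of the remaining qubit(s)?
0.9998|0⟩ + 0.02229|1⟩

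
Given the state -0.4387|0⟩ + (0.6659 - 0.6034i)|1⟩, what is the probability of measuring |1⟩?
0.8075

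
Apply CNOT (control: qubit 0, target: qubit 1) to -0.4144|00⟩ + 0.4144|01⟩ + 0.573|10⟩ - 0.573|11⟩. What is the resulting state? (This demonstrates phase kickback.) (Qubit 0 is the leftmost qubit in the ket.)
-0.4144|00⟩ + 0.4144|01⟩ - 0.573|10⟩ + 0.573|11⟩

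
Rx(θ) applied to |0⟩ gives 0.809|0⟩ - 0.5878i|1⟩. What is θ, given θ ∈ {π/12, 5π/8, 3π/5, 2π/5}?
2π/5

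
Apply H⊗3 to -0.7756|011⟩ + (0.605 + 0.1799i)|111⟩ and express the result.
(-0.06032 + 0.0636i)|000⟩ + (0.06032 - 0.0636i)|001⟩ + (0.06032 - 0.0636i)|010⟩ + (-0.06032 + 0.0636i)|011⟩ + (-0.4881 - 0.0636i)|100⟩ + (0.4881 + 0.0636i)|101⟩ + (0.4881 + 0.0636i)|110⟩ + (-0.4881 - 0.0636i)|111⟩

H⊗3 gives amp(|y⟩) = (1/2√2) Σ_x (−1)^(x·y) amp(|x⟩), where x·y is the number of positions in which both x and y have a 1.
|000⟩: (-0.7756 + (0.605 + 0.1799i))/(2√2) = (-0.06032 + 0.0636i)
|001⟩: (0.7756 - (0.605 + 0.1799i))/(2√2) = (0.06032 - 0.0636i)
|010⟩: (0.7756 - (0.605 + 0.1799i))/(2√2) = (0.06032 - 0.0636i)
|011⟩: (-0.7756 + (0.605 + 0.1799i))/(2√2) = (-0.06032 + 0.0636i)
|100⟩: (-0.7756 - (0.605 + 0.1799i))/(2√2) = (-0.4881 - 0.0636i)
|101⟩: (0.7756 + (0.605 + 0.1799i))/(2√2) = (0.4881 + 0.0636i)
|110⟩: (0.7756 + (0.605 + 0.1799i))/(2√2) = (0.4881 + 0.0636i)
|111⟩: (-0.7756 - (0.605 + 0.1799i))/(2√2) = (-0.4881 - 0.0636i)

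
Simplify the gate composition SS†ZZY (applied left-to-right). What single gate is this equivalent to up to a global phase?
Y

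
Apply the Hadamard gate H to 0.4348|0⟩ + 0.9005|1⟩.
0.9442|0⟩ - 0.3293|1⟩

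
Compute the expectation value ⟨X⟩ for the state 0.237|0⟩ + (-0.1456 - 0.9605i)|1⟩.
-0.06901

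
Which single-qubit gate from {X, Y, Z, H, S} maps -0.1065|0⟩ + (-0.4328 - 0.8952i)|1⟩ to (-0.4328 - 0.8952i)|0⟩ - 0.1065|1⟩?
X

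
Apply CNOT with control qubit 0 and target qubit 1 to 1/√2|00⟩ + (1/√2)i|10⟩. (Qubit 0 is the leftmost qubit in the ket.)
1/√2|00⟩ + (1/√2)i|11⟩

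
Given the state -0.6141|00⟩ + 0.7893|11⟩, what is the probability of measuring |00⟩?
0.3771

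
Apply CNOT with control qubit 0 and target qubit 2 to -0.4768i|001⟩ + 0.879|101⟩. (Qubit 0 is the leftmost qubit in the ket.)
-0.4768i|001⟩ + 0.879|100⟩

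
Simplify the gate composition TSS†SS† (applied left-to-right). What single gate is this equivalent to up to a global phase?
T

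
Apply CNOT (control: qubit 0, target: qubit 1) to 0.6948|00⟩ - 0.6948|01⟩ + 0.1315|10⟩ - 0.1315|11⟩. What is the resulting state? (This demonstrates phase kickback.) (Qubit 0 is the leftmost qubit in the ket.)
0.6948|00⟩ - 0.6948|01⟩ - 0.1315|10⟩ + 0.1315|11⟩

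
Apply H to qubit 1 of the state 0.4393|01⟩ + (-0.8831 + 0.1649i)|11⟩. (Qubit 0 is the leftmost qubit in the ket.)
0.3106|00⟩ - 0.3106|01⟩ + (-0.6244 + 0.1166i)|10⟩ + (0.6244 - 0.1166i)|11⟩

H on qubit 1 mixes each pair of kets that differ only in qubit 1: amplitudes (a, b) of (|…0…⟩, |…1…⟩) become ((a + b)/√2, (a − b)/√2). Kets absent from the input have amplitude 0.
(|00⟩, |01⟩): (a, b) = (0, 0.4393) → (0.3106, -0.3106)
(|10⟩, |11⟩): (a, b) = (0, (-0.8831 + 0.1649i)) → ((-0.6244 + 0.1166i), (0.6244 - 0.1166i))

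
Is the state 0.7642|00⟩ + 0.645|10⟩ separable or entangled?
Separable

Writing the state as a|00⟩ + b|01⟩ + c|10⟩ + d|11⟩, it is a product state iff ad − bc = 0.
Here (a, b, c, d) = (0.7642, 0, 0.645, 0): ad − bc = (0.7642)(0) − (0)(0.645) = 0, so the state is separable.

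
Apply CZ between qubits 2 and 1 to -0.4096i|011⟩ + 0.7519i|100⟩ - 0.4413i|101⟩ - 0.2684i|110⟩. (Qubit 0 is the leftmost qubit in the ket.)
0.4096i|011⟩ + 0.7519i|100⟩ - 0.4413i|101⟩ - 0.2684i|110⟩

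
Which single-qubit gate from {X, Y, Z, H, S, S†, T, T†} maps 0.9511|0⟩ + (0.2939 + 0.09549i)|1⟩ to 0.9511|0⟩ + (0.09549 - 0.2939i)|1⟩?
S†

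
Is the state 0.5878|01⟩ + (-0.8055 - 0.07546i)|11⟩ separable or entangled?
Separable

Writing the state as a|00⟩ + b|01⟩ + c|10⟩ + d|11⟩, it is a product state iff ad − bc = 0.
Here (a, b, c, d) = (0, 0.5878, 0, (-0.8055 - 0.07546i)): ad − bc = (0)(-0.8055 - 0.07546i) − (0.5878)(0) = 0, so the state is separable.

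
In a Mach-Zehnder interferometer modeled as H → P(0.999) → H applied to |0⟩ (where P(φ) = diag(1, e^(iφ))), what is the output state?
(0.7706 + 0.4205i)|0⟩ + (0.2294 - 0.4205i)|1⟩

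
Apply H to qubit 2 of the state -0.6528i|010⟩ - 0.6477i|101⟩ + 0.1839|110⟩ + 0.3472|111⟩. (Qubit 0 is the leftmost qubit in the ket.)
-0.4616i|010⟩ - 0.4616i|011⟩ - 0.458i|100⟩ + 0.458i|101⟩ + 0.3755|110⟩ - 0.1155|111⟩

H on qubit 2 mixes each pair of kets that differ only in qubit 2: amplitudes (a, b) of (|…0…⟩, |…1…⟩) become ((a + b)/√2, (a − b)/√2). Kets absent from the input have amplitude 0.
(|010⟩, |011⟩): (a, b) = (-0.6528i, 0) → (-0.4616i, -0.4616i)
(|100⟩, |101⟩): (a, b) = (0, -0.6477i) → (-0.458i, 0.458i)
(|110⟩, |111⟩): (a, b) = (0.1839, 0.3472) → (0.3755, -0.1155)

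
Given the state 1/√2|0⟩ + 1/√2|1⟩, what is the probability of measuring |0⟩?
1/2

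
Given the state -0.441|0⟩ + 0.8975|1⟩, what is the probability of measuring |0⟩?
0.1945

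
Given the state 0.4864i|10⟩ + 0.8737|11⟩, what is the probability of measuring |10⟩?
0.2366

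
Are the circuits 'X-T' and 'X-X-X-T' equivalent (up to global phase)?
Yes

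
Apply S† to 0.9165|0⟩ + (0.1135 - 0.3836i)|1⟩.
0.9165|0⟩ + (-0.3836 - 0.1135i)|1⟩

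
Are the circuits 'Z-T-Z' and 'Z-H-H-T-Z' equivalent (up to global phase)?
Yes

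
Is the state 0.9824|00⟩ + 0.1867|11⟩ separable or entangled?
Entangled

Writing the state as a|00⟩ + b|01⟩ + c|10⟩ + d|11⟩, it is a product state iff ad − bc = 0.
Here (a, b, c, d) = (0.9824, 0, 0, 0.1867): ad − bc = (0.9824)(0.1867) − (0)(0) = 0.1834 ≠ 0, so the state is entangled.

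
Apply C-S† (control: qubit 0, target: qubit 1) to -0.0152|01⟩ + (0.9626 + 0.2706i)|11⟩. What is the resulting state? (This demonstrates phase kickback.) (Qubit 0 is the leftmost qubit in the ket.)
-0.0152|01⟩ + (0.2706 - 0.9626i)|11⟩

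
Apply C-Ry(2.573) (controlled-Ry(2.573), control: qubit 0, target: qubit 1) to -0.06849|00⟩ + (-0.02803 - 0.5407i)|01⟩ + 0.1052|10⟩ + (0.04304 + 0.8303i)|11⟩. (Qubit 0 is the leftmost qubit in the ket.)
-0.06849|00⟩ + (-0.02803 - 0.5407i)|01⟩ + (-0.01181 - 0.797i)|10⟩ + (0.113 + 0.2329i)|11⟩

C-Ry(2.573) leaves the control-|0⟩ kets |00⟩, |01⟩ unchanged and applies Ry(2.573) to qubit 1 on the control-|1⟩ pair (|10⟩, |11⟩).
Ry(2.573) = [[cos(θ/2), −sin(θ/2)], [sin(θ/2), cos(θ/2)]]; θ = 2.573, cos(θ/2) ≈ 0.280482, sin(θ/2) ≈ 0.959859.
With a = amp(|10⟩) = 0.1052 and b = amp(|11⟩) = (0.04304 + 0.8303i):
new amp(|10⟩) = (0.280482)·a + (-0.959859)·b = (-0.01181 - 0.797i)
new amp(|11⟩) = (0.959859)·a + (0.280482)·b = (0.113 + 0.2329i)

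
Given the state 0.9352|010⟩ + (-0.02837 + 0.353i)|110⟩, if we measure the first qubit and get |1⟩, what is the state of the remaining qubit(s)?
(-0.08011 + 0.9968i)|10⟩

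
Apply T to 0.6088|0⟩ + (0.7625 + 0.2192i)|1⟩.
0.6088|0⟩ + (0.3842 + 0.6942i)|1⟩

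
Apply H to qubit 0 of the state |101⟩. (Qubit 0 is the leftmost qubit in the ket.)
1/√2|001⟩ - 1/√2|101⟩

H on qubit 0 mixes each pair of kets that differ only in qubit 0: amplitudes (a, b) of (|…0…⟩, |…1…⟩) become ((a + b)/√2, (a − b)/√2). Kets absent from the input have amplitude 0.
(|001⟩, |101⟩): (a, b) = (0, 1) → (1/√2, -1/√2)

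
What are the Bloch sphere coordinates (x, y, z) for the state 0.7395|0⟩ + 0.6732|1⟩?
(0.9957, 0, 0.09366)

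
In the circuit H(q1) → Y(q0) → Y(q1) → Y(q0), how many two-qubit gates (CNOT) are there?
0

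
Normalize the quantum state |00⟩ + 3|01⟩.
0.3162|00⟩ + 0.9487|01⟩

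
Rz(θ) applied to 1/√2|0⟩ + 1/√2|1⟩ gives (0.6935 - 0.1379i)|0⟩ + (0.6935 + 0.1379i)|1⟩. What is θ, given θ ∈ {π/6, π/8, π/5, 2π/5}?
π/8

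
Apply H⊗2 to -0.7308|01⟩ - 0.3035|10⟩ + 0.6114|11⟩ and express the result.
-0.2115|00⟩ - 0.09205|01⟩ - 0.5194|10⟩ + 0.8229|11⟩

H⊗2 gives amp(|y⟩) = (1/2) Σ_x (−1)^(x·y) amp(|x⟩), where x·y is the number of positions in which both x and y have a 1.
|00⟩: (-0.7308 - 0.3035 + 0.6114)/2 = -0.2115
|01⟩: (0.7308 - 0.3035 - 0.6114)/2 = -0.09205
|10⟩: (-0.7308 + 0.3035 - 0.6114)/2 = -0.5194
|11⟩: (0.7308 + 0.3035 + 0.6114)/2 = 0.8229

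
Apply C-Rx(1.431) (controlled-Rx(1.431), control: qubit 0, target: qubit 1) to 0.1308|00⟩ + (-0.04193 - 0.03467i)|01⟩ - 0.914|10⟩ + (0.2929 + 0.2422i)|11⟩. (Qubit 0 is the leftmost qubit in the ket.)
0.1308|00⟩ + (-0.04193 - 0.03467i)|01⟩ + (-0.531 - 0.1921i)|10⟩ + (0.2211 + 0.7824i)|11⟩

C-Rx(1.431) leaves the control-|0⟩ kets |00⟩, |01⟩ unchanged and applies Rx(1.431) to qubit 1 on the control-|1⟩ pair (|10⟩, |11⟩).
Rx(1.431) = [[cos(θ/2), −i·sin(θ/2)], [−i·sin(θ/2), cos(θ/2)]]; θ = 1.431, cos(θ/2) ≈ 0.754765, sin(θ/2) ≈ 0.655995.
With a = amp(|10⟩) = -0.914 and b = amp(|11⟩) = (0.2929 + 0.2422i):
new amp(|10⟩) = (0.754765)·a + (-0.655995i)·b = (-0.531 - 0.1921i)
new amp(|11⟩) = (-0.655995i)·a + (0.754765)·b = (0.2211 + 0.7824i)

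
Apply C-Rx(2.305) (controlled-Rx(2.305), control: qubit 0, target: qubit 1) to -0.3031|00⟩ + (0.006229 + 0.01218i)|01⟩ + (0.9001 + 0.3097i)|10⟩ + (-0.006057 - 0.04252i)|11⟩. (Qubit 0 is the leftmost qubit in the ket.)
-0.3031|00⟩ + (0.006229 + 0.01218i)|01⟩ + (0.3268 + 0.1313i)|10⟩ + (0.2805 - 0.8398i)|11⟩

C-Rx(2.305) leaves the control-|0⟩ kets |00⟩, |01⟩ unchanged and applies Rx(2.305) to qubit 1 on the control-|1⟩ pair (|10⟩, |11⟩).
Rx(2.305) = [[cos(θ/2), −i·sin(θ/2)], [−i·sin(θ/2), cos(θ/2)]]; θ = 2.305, cos(θ/2) ≈ 0.406204, sin(θ/2) ≈ 0.913782.
With a = amp(|10⟩) = (0.9001 + 0.3097i) and b = amp(|11⟩) = (-0.006057 - 0.04252i):
new amp(|10⟩) = (0.406204)·a + (-0.913782i)·b = (0.3268 + 0.1313i)
new amp(|11⟩) = (-0.913782i)·a + (0.406204)·b = (0.2805 - 0.8398i)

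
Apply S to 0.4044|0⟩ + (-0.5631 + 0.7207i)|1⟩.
0.4044|0⟩ + (-0.7207 - 0.5631i)|1⟩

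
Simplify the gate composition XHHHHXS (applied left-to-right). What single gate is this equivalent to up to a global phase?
S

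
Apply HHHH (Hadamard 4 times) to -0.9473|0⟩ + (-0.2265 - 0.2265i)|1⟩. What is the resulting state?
-0.9473|0⟩ + (-0.2265 - 0.2265i)|1⟩

H² = I, so an even number of Hadamards cancels: H^4 = I and the state is unchanged.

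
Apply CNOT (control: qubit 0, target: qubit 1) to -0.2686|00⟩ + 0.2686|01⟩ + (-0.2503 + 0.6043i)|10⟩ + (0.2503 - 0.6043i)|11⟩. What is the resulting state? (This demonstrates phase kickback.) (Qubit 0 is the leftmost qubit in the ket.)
-0.2686|00⟩ + 0.2686|01⟩ + (0.2503 - 0.6043i)|10⟩ + (-0.2503 + 0.6043i)|11⟩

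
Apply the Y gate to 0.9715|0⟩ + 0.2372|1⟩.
-0.2372i|0⟩ + 0.9715i|1⟩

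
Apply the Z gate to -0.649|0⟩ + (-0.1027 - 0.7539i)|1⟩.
-0.649|0⟩ + (0.1027 + 0.7539i)|1⟩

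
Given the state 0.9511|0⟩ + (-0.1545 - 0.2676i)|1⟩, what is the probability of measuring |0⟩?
0.9046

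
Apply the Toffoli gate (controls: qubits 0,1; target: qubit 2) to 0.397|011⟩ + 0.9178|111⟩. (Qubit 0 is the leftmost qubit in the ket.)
0.397|011⟩ + 0.9178|110⟩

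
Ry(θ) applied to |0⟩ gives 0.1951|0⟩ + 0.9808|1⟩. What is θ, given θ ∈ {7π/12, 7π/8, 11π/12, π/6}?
7π/8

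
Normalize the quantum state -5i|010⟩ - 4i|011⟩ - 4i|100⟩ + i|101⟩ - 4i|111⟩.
-0.5812i|010⟩ - 0.465i|011⟩ - 0.465i|100⟩ + 0.1162i|101⟩ - 0.465i|111⟩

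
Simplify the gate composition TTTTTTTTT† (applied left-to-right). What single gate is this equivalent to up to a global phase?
T†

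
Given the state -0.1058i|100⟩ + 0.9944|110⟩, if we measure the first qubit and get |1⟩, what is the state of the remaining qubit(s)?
-0.1058i|00⟩ + 0.9944|10⟩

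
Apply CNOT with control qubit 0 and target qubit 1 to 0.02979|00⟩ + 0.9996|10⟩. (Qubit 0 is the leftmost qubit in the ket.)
0.02979|00⟩ + 0.9996|11⟩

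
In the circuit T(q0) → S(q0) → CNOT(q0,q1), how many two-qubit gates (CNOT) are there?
1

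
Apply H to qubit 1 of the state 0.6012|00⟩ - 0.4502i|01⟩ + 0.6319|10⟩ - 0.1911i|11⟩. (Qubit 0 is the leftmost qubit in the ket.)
(0.4251 - 0.3183i)|00⟩ + (0.4251 + 0.3183i)|01⟩ + (0.4468 - 0.1351i)|10⟩ + (0.4468 + 0.1351i)|11⟩

H on qubit 1 mixes each pair of kets that differ only in qubit 1: amplitudes (a, b) of (|…0…⟩, |…1…⟩) become ((a + b)/√2, (a − b)/√2). Kets absent from the input have amplitude 0.
(|00⟩, |01⟩): (a, b) = (0.6012, -0.4502i) → ((0.4251 - 0.3183i), (0.4251 + 0.3183i))
(|10⟩, |11⟩): (a, b) = (0.6319, -0.1911i) → ((0.4468 - 0.1351i), (0.4468 + 0.1351i))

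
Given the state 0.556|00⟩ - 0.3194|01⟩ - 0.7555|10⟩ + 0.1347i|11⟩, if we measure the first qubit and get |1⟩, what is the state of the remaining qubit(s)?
-0.9845|0⟩ + 0.1755i|1⟩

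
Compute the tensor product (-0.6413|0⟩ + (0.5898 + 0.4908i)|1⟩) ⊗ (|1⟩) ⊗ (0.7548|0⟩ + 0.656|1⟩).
-0.4841|010⟩ - 0.4207|011⟩ + (0.4452 + 0.3705i)|110⟩ + (0.3869 + 0.322i)|111⟩

amp(|b₁b₂…⟩) = product of the factor amplitudes for bits b₁, b₂, …; only kets whose every factor amplitude is nonzero survive.
|010⟩: (-0.6413)(1)(0.7548) = -0.4841
|011⟩: (-0.6413)(1)(0.656) = -0.4207
|110⟩: (0.5898 + 0.4908i)(1)(0.7548) = (0.4452 + 0.3705i)
|111⟩: (0.5898 + 0.4908i)(1)(0.656) = (0.3869 + 0.322i)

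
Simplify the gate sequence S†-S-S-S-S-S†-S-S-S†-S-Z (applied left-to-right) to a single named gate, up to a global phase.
Z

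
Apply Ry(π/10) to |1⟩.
-0.1564|0⟩ + 0.9877|1⟩

Ry(π/10) = [[cos(θ/2), −sin(θ/2)], [sin(θ/2), cos(θ/2)]]; θ = π/10, cos(θ/2) ≈ 0.987688, sin(θ/2) ≈ 0.156434.
With a = amp(|0⟩) = 0 and b = amp(|1⟩) = 1:
new amp(|0⟩) = (0.987688)·a + (-0.156434)·b = -0.1564
new amp(|1⟩) = (0.156434)·a + (0.987688)·b = 0.9877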